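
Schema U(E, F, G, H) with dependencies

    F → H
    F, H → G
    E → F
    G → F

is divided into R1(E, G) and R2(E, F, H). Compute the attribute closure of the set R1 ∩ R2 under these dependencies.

R1 ∩ R2 = {E}.
E → F applies, adding F
F → H applies, adding H
F, H → G applies, adding G
Closure: {E, F, G, H}.

E, F, G, H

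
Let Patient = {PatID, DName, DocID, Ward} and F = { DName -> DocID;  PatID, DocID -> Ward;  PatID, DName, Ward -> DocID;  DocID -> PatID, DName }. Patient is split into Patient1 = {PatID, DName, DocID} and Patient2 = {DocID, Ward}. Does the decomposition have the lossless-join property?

Common attributes: Patient1 ∩ Patient2 = {DocID}.
Closure of {DocID}: DocID → PatID, DName applies, adding PatID, DName; PatID, DocID → Ward applies, adding Ward. So (DocID)⁺ = {PatID, DName, DocID, Ward}.
This closure contains every attribute of Patient1, so Patient1 ∩ Patient2 → Patient1. The join is lossless.

Yes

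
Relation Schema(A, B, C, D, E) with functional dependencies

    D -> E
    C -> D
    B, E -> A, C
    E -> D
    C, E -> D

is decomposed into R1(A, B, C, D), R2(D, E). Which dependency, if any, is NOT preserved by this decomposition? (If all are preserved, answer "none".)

D → E lies within R2.
C → D lies within R1.
B, E → A, C: restricted closure across fragments reaches A, C.
E → D lies within R2.
C, E → D: restricted closure across fragments reaches D.
Every dependency is enforceable on the fragments, so the decomposition is dependency-preserving.

none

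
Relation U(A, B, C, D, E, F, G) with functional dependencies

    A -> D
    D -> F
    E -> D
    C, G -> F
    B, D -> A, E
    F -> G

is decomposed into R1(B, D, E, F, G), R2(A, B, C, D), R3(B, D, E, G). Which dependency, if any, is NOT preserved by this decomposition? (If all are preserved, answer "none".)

Check C, G → F: no single fragment contains all of {C, F, G}, and the restricted closure of {C, G} across the fragments never reaches {F}.
A → D is preserved.
D → F is preserved.
E → D is preserved.
B, D → A, E is preserved.
F → G is preserved.

C, G -> F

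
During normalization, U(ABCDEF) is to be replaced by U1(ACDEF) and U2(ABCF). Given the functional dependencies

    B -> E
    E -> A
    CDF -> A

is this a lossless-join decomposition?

Common attributes: U1 ∩ U2 = {ACF}.
No dependency enlarges {ACF}, so (ACF)⁺ = {ACF}.
The closure contains neither all of U1 = {ACDEF} nor all of U2 = {ABCF}, so the common attributes are not a superkey of either fragment. The join is lossy.

No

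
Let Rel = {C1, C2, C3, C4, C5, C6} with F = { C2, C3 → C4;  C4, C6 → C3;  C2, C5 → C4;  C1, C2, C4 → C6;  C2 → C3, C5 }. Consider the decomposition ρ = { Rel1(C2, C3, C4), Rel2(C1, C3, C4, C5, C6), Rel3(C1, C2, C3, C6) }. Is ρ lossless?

Chase test. Columns are C1, C2, C3, C4, C5, C6; row i has aⱼ where attribute j ∈ Reli, else bᵢⱼ.
Initial tableau (one row per fragment):
  row 1: b11 a2 a3 a4 b15 b16
  row 2: a1 b22 a3 a4 a5 a6
  row 3: a1 a2 a3 b34 b35 a6
Rows 1 and 3 agree on C2, C3; apply C2, C3→C4 and equate their C4 entries.
Rows 1 and 3 agree on C2; apply C2→C3, C5 and equate their C3, C5 entries.
No row becomes fully distinguished — the join is lossy.

No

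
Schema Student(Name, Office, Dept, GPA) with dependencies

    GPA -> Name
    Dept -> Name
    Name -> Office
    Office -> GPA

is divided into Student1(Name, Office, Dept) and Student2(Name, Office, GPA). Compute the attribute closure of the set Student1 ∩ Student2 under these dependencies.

Student1 ∩ Student2 = {Name, Office}.
Office → GPA applies, adding GPA
Closure: {Name, Office, GPA}.

Name, Office, GPA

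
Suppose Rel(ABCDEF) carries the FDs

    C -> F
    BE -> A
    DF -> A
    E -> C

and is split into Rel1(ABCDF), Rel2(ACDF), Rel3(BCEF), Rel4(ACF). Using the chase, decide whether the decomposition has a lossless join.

No

Chase test. Columns are ABCDEF; row i has aⱼ where attribute j ∈ Reli, else bᵢⱼ.
Initial tableau (one row per fragment):
  row 1: a1 a2 a3 a4 b15 a6
  row 2: a1 b22 a3 a4 b25 a6
  row 3: b31 a2 a3 b34 a5 a6
  row 4: a1 b42 a3 b44 b45 a6
No row becomes fully distinguished — the join is lossy.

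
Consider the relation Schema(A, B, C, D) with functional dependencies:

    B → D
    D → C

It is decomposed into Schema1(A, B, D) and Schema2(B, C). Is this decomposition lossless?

Common attributes: Schema1 ∩ Schema2 = {B}.
Closure of {B}: B → D applies, adding D; D → C applies, adding C. So (B)⁺ = {B, C, D}.
This closure contains every attribute of Schema2, so Schema1 ∩ Schema2 → Schema2. The join is lossless.

Yes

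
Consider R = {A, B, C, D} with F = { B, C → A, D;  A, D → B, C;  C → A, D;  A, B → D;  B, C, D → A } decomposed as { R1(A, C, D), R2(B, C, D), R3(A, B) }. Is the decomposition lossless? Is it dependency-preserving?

Lossless test (chase): Rows 1 and 2 agree on C; apply C→A, D and equate their A, D entries. Rows 2 and 3 agree on A, B; apply A, B→D and equate their D entries. Rows 1 and 2 agree on A, D; apply A, D→B, C and equate their B, C entries. Rows 1 and 3 agree on A, D; apply A, D→B, C and equate their B, C entries. Row 1 is now all distinguished symbols — the join is lossless.
Dependency preservation: the restricted closure of {A, B} across the fragments never reaches {D}, so A, B → D cannot be enforced without a join — not preserved.

lossless but not dependency-preserving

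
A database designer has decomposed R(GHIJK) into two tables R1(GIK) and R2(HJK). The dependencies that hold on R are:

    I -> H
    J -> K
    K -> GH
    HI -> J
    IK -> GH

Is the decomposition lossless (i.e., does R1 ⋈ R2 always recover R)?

Common attributes: R1 ∩ R2 = {K}.
Closure of {K}: K → GH applies, adding GH. So (K)⁺ = {GHK}.
The closure contains neither all of R1 = {GIK} nor all of R2 = {HJK}, so the common attributes are not a superkey of either fragment. The join is lossy.

No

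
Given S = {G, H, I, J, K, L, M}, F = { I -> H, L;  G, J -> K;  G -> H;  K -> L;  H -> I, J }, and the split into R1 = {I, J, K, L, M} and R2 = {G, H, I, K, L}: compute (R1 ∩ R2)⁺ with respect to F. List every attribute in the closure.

H, I, J, K, L

R1 ∩ R2 = {I, K, L}.
I → H, L applies, adding H
H → I, J applies, adding J
Closure: {H, I, J, K, L}.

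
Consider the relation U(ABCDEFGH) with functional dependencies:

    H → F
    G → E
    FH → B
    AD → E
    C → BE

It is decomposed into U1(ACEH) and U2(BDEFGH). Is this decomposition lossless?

No

Common attributes: U1 ∩ U2 = {EH}.
Closure of {EH}: H → F applies, adding F; FH → B applies, adding B. So (EH)⁺ = {BEFH}.
The closure contains neither all of U1 = {ACEH} nor all of U2 = {BDEFGH}, so the common attributes are not a superkey of either fragment. The join is lossy.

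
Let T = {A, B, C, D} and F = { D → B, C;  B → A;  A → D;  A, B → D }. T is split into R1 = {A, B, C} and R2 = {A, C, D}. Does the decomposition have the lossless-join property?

Yes

Common attributes: R1 ∩ R2 = {A, C}.
Closure of {A, C}: A → D applies, adding D; D → B, C applies, adding B. So (A, C)⁺ = {A, B, C, D}.
This closure contains every attribute of R1, so R1 ∩ R2 → R1. The join is lossless.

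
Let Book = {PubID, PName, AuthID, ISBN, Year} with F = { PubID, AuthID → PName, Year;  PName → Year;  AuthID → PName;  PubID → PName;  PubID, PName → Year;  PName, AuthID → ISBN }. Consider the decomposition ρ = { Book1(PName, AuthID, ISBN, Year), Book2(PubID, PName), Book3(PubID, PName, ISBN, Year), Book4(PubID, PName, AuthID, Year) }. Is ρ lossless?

Yes

Chase test. Columns are PubID, PName, AuthID, ISBN, Year; row i has aⱼ where attribute j ∈ Booki, else bᵢⱼ.
Initial tableau (one row per fragment):
  row 1: b11 a2 a3 a4 a5
  row 2: a1 a2 b23 b24 b25
  row 3: a1 a2 b33 a4 a5
  row 4: a1 a2 a3 b44 a5
Rows 1 and 2 agree on PName; apply PName→Year and equate their Year entries.
Rows 1 and 4 agree on PName, AuthID; apply PName, AuthID→ISBN and equate their ISBN entries.
Row 4 is now all distinguished symbols — the join is lossless.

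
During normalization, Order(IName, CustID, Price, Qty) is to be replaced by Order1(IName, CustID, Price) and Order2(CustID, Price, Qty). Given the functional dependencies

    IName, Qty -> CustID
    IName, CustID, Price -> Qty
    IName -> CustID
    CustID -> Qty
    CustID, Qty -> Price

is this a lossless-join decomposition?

Yes

Common attributes: Order1 ∩ Order2 = {CustID, Price}.
Closure of {CustID, Price}: CustID → Qty applies, adding Qty. So (CustID, Price)⁺ = {CustID, Price, Qty}.
This closure contains every attribute of Order2, so Order1 ∩ Order2 → Order2. The join is lossless.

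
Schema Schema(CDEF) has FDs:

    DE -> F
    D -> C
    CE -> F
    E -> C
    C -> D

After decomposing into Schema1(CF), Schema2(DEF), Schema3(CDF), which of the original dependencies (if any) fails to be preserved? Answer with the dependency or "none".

none

DE → F lies within Schema2.
D → C lies within Schema3.
CE → F: restricted closure across fragments reaches F.
E → C: restricted closure across fragments reaches C.
C → D lies within Schema3.
Every dependency is enforceable on the fragments, so the decomposition is dependency-preserving.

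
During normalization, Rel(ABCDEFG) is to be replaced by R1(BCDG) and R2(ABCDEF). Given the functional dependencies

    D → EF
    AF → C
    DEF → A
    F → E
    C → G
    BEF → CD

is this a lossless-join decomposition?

Yes

Common attributes: R1 ∩ R2 = {BCD}.
Closure of {BCD}: D → EF applies, adding EF; DEF → A applies, adding A; C → G applies, adding G. So (BCD)⁺ = {ABCDEFG}.
This closure contains every attribute of R1, so R1 ∩ R2 → R1. The join is lossless.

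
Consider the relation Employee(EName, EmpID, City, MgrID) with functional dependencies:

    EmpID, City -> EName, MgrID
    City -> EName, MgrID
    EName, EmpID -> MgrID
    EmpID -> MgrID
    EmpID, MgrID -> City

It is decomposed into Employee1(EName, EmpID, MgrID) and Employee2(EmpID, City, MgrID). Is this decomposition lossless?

Yes

Common attributes: Employee1 ∩ Employee2 = {EmpID, MgrID}.
Closure of {EmpID, MgrID}: EmpID, MgrID → City applies, adding City; EmpID, City → EName, MgrID applies, adding EName. So (EmpID, MgrID)⁺ = {EName, EmpID, City, MgrID}.
This closure contains every attribute of Employee1, so Employee1 ∩ Employee2 → Employee1. The join is lossless.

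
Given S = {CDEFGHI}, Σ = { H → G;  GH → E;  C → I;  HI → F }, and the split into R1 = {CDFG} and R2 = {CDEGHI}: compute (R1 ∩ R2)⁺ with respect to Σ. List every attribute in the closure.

CDGI

R1 ∩ R2 = {CDG}.
C → I applies, adding I
Closure: {CDGI}.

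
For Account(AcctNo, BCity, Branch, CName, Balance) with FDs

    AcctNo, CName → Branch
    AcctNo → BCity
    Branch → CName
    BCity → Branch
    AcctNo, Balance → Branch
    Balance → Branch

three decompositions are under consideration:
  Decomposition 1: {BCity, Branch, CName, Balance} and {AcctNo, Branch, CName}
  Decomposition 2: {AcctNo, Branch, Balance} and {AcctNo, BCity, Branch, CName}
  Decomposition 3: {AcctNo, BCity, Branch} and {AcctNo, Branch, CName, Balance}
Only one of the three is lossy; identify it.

Decomposition 1: common = {Branch, CName}, closure = {Branch, CName} → lossy.
Decomposition 2: common = {AcctNo, Branch}, closure = {AcctNo, BCity, Branch, CName} → lossless.
Decomposition 3: common = {AcctNo, Branch}, closure = {AcctNo, BCity, Branch, CName} → lossless.

Decomposition 1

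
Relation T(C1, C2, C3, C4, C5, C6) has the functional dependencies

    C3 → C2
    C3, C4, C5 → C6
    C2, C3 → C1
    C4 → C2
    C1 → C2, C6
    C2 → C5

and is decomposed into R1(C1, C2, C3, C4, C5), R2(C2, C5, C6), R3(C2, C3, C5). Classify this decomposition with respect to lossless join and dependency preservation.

Lossless test (chase): Rows 1 and 3 agree on C2, C3; apply C2, C3→C1 and equate their C1 entries. Rows 1 and 3 agree on C1; apply C1→C2, C6 and equate their C2, C6 entries. No row becomes fully distinguished — the join is lossy.
Dependency preservation: the restricted closure of {C3, C4, C5} across the fragments never reaches {C6}, so C3, C4, C5 → C6 cannot be enforced without a join — not preserved.

lossy and not dependency-preserving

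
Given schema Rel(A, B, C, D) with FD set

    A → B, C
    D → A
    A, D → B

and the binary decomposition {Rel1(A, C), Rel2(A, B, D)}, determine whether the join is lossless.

Yes

Common attributes: Rel1 ∩ Rel2 = {A}.
Closure of {A}: A → B, C applies, adding B, C. So (A)⁺ = {A, B, C}.
This closure contains every attribute of Rel1, so Rel1 ∩ Rel2 → Rel1. The join is lossless.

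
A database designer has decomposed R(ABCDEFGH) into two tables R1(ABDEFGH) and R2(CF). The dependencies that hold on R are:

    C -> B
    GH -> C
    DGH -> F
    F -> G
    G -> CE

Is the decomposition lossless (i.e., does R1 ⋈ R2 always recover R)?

Common attributes: R1 ∩ R2 = {F}.
Closure of {F}: F → G applies, adding G; G → CE applies, adding CE; C → B applies, adding B. So (F)⁺ = {BCEFG}.
This closure contains every attribute of R2, so R1 ∩ R2 → R2. The join is lossless.

Yes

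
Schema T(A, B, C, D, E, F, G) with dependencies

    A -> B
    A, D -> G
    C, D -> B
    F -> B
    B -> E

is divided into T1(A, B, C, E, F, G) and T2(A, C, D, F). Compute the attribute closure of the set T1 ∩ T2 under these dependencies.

T1 ∩ T2 = {A, C, F}.
A → B applies, adding B
B → E applies, adding E
Closure: {A, B, C, E, F}.

A, B, C, E, F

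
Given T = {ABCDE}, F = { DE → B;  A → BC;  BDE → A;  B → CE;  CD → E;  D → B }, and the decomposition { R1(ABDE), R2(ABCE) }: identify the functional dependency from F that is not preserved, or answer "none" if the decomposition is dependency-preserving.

none

DE → B lies within R1.
A → BC lies within R2.
BDE → A lies within R1.
B → CE lies within R2.
CD → E: restricted closure across fragments reaches E.
D → B lies within R1.
Every dependency is enforceable on the fragments, so the decomposition is dependency-preserving.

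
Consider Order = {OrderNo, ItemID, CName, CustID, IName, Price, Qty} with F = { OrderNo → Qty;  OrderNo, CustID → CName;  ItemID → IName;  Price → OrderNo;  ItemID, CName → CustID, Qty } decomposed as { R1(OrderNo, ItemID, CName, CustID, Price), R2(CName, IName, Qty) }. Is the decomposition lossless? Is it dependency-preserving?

lossy and not dependency-preserving

Lossless test: (CName)⁺ = {CName}, which is a superkey of neither fragment — lossy.
Dependency preservation: the restricted closure of {OrderNo} across the fragments never reaches {Qty}, so OrderNo → Qty cannot be enforced without a join — not preserved.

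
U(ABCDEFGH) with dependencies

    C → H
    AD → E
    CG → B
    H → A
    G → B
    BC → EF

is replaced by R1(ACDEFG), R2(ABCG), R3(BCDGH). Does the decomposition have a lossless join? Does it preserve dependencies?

Lossless test (chase): Rows 1 and 2 agree on C; apply C→H and equate their H entries. Rows 1 and 3 agree on C; apply C→H and equate their H entries. Rows 1 and 2 agree on CG; apply CG→B and equate their B entries. Rows 1 and 3 agree on H; apply H→A and equate their A entries. Rows 1 and 2 agree on BC; apply BC→EF and equate their EF entries. Rows 1 and 3 agree on BC; apply BC→EF and equate their EF entries. Row 1 is now all distinguished symbols — the join is lossless.
Dependency preservation: the restricted closure of {H} across the fragments never reaches {A}, so H → A cannot be enforced without a join — not preserved.

lossless but not dependency-preserving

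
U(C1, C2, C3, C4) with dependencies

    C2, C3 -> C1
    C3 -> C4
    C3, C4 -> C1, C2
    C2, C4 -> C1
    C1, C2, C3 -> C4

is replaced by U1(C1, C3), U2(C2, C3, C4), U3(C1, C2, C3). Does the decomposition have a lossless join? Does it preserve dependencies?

lossless but not dependency-preserving

Lossless test (chase): Rows 2 and 3 agree on C2, C3; apply C2, C3→C1 and equate their C1 entries. Rows 1 and 2 agree on C3; apply C3→C4 and equate their C4 entries. Rows 1 and 3 agree on C3; apply C3→C4 and equate their C4 entries. Rows 1 and 2 agree on C3, C4; apply C3, C4→C1, C2 and equate their C1, C2 entries. Row 1 is now all distinguished symbols — the join is lossless.
Dependency preservation: the restricted closure of {C2, C4} across the fragments never reaches {C1}, so C2, C4 → C1 cannot be enforced without a join — not preserved.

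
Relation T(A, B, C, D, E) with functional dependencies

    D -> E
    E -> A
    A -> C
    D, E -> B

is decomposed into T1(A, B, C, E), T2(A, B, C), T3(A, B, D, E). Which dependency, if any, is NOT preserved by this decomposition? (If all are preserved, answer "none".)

none

D → E lies within T3.
E → A lies within T1.
A → C lies within T1.
D, E → B lies within T3.
Every dependency is enforceable on the fragments, so the decomposition is dependency-preserving.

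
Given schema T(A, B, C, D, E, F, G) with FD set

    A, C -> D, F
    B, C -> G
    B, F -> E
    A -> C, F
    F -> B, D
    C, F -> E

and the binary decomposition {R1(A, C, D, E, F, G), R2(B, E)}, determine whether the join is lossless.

No

Common attributes: R1 ∩ R2 = {E}.
No dependency enlarges {E}, so (E)⁺ = {E}.
The closure contains neither all of R1 = {A, C, D, E, F, G} nor all of R2 = {B, E}, so the common attributes are not a superkey of either fragment. The join is lossy.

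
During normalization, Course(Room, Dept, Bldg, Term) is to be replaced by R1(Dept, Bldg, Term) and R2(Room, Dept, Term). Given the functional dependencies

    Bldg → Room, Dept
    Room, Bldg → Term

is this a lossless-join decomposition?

No

Common attributes: R1 ∩ R2 = {Dept, Term}.
No dependency enlarges {Dept, Term}, so (Dept, Term)⁺ = {Dept, Term}.
The closure contains neither all of R1 = {Dept, Bldg, Term} nor all of R2 = {Room, Dept, Term}, so the common attributes are not a superkey of either fragment. The join is lossy.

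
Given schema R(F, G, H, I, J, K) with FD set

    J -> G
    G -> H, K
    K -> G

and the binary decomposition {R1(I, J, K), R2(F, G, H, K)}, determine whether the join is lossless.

Common attributes: R1 ∩ R2 = {K}.
Closure of {K}: K → G applies, adding G; G → H, K applies, adding H. So (K)⁺ = {G, H, K}.
The closure contains neither all of R1 = {I, J, K} nor all of R2 = {F, G, H, K}, so the common attributes are not a superkey of either fragment. The join is lossy.

No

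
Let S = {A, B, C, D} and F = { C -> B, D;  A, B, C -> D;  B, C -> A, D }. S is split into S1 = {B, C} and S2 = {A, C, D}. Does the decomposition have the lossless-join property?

Yes

Common attributes: S1 ∩ S2 = {C}.
Closure of {C}: C → B, D applies, adding B, D; B, C → A, D applies, adding A. So (C)⁺ = {A, B, C, D}.
This closure contains every attribute of S1, so S1 ∩ S2 → S1. The join is lossless.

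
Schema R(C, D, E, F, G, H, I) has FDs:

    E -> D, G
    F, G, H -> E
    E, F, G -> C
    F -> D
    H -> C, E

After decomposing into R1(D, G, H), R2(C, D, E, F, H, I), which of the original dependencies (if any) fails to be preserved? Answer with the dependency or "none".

Check E → D, G: no single fragment contains all of {D, E, G}, and the restricted closure of {E} across the fragments never reaches {D, G}.
F, G, H → E is preserved.
E, F, G → C is preserved.
F → D is preserved.
H → C, E is preserved.

E -> D, G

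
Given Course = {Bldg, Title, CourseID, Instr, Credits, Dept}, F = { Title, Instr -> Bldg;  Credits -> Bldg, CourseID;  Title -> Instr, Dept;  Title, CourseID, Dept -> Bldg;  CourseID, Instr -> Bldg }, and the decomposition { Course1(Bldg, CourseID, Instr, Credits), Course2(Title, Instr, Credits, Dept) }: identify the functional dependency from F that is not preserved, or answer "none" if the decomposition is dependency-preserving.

Title, Instr -> Bldg

Check Title, Instr → Bldg: no single fragment contains all of {Bldg, Title, Instr}, and the restricted closure of {Title, Instr} across the fragments never reaches {Bldg}.
Credits → Bldg, CourseID is preserved.
Title → Instr, Dept is preserved.
Title, CourseID, Dept → Bldg is preserved.
CourseID, Instr → Bldg is preserved.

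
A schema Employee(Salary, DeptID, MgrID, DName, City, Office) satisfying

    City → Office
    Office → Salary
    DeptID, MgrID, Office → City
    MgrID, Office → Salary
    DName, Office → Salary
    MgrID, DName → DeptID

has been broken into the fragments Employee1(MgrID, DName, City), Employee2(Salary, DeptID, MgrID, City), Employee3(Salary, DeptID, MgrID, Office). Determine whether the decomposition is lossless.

No

Chase test. Columns are Salary, DeptID, MgrID, DName, City, Office; row i has aⱼ where attribute j ∈ Employeei, else bᵢⱼ.
Initial tableau (one row per fragment):
  row 1: b11 b12 a3 a4 a5 b16
  row 2: a1 a2 a3 b24 a5 b26
  row 3: a1 a2 a3 b34 b35 a6
Rows 1 and 2 agree on City; apply City→Office and equate their Office entries.
Rows 1 and 2 agree on Office; apply Office→Salary and equate their Salary entries.
No row becomes fully distinguished — the join is lossy.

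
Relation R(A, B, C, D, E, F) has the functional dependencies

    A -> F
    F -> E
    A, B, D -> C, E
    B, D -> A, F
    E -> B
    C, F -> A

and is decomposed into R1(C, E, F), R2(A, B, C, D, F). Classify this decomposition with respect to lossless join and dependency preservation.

Lossless test: (C, F)⁺ = {A, B, C, E, F}, which contains all of one fragment — lossless.
Dependency preservation: the restricted closure of {E} across the fragments never reaches {B}, so E → B cannot be enforced without a join — not preserved.

lossless but not dependency-preserving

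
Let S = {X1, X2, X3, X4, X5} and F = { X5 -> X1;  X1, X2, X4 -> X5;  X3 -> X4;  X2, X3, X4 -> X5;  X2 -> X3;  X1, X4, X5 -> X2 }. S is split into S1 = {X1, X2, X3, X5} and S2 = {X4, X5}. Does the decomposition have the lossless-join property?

No

Common attributes: S1 ∩ S2 = {X5}.
Closure of {X5}: X5 → X1 applies, adding X1. So (X5)⁺ = {X1, X5}.
The closure contains neither all of S1 = {X1, X2, X3, X5} nor all of S2 = {X4, X5}, so the common attributes are not a superkey of either fragment. The join is lossy.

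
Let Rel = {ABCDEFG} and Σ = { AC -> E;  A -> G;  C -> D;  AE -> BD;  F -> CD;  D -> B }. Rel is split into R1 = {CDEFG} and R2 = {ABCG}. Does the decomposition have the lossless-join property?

No

Common attributes: R1 ∩ R2 = {CG}.
Closure of {CG}: C → D applies, adding D; D → B applies, adding B. So (CG)⁺ = {BCDG}.
The closure contains neither all of R1 = {CDEFG} nor all of R2 = {ABCG}, so the common attributes are not a superkey of either fragment. The join is lossy.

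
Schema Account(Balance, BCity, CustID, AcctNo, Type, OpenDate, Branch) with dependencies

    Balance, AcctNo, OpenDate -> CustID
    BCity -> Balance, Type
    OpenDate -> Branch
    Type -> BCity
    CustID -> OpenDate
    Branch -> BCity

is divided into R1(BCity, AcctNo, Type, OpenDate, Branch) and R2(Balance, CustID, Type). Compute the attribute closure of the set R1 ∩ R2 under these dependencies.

R1 ∩ R2 = {Type}.
Type → BCity applies, adding BCity
BCity → Balance, Type applies, adding Balance
Closure: {Balance, BCity, Type}.

Balance, BCity, Type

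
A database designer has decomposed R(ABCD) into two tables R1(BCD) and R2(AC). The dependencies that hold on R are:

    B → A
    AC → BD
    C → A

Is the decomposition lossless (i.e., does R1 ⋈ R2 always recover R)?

Common attributes: R1 ∩ R2 = {C}.
Closure of {C}: C → A applies, adding A; AC → BD applies, adding BD. So (C)⁺ = {ABCD}.
This closure contains every attribute of R1, so R1 ∩ R2 → R1. The join is lossless.

Yes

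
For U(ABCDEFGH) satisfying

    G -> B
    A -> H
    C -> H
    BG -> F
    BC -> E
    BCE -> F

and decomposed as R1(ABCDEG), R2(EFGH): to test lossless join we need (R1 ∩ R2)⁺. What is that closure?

BEFG

R1 ∩ R2 = {EG}.
G → B applies, adding B
BG → F applies, adding F
Closure: {BEFG}.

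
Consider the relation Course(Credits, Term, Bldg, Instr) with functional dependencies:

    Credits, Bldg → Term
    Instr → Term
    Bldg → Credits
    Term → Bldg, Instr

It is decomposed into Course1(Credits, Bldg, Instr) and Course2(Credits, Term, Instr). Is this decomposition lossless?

Common attributes: Course1 ∩ Course2 = {Credits, Instr}.
Closure of {Credits, Instr}: Instr → Term applies, adding Term; Term → Bldg, Instr applies, adding Bldg. So (Credits, Instr)⁺ = {Credits, Term, Bldg, Instr}.
This closure contains every attribute of Course1, so Course1 ∩ Course2 → Course1. The join is lossless.

Yes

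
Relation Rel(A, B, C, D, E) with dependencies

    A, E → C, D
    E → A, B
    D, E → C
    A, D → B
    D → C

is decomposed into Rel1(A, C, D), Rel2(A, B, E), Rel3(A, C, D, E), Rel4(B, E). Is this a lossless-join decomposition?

Yes

Chase test. Columns are A, B, C, D, E; row i has aⱼ where attribute j ∈ Reli, else bᵢⱼ.
Initial tableau (one row per fragment):
  row 1: a1 b12 a3 a4 b15
  row 2: a1 a2 b23 b24 a5
  row 3: a1 b32 a3 a4 a5
  row 4: b41 a2 b43 b44 a5
Rows 2 and 3 agree on A, E; apply A, E→C, D and equate their C, D entries.
Rows 2 and 3 agree on E; apply E→A, B and equate their A, B entries.
Rows 2 and 4 agree on E; apply E→A, B and equate their A, B entries.
Rows 1 and 2 agree on A, D; apply A, D→B and equate their B entries.
Rows 2 and 4 agree on A, E; apply A, E→C, D and equate their C, D entries.
Row 2 is now all distinguished symbols — the join is lossless.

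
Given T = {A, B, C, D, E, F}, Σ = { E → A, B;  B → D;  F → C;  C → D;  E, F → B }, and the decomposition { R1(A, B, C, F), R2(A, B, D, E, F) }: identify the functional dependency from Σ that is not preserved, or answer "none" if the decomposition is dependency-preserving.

Check C → D: no single fragment contains all of {C, D}, and the restricted closure of {C} across the fragments never reaches {D}.
E → A, B is preserved.
B → D is preserved.
F → C is preserved.
E, F → B is preserved.

C → D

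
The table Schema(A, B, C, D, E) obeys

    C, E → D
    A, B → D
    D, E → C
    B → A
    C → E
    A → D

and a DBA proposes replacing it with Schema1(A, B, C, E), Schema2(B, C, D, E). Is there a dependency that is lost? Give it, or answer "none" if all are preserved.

A → D

Check A → D: no single fragment contains all of {A, D}, and the restricted closure of {A} across the fragments never reaches {D}.
C, E → D is preserved.
A, B → D is preserved.
D, E → C is preserved.
B → A is preserved.
C → E is preserved.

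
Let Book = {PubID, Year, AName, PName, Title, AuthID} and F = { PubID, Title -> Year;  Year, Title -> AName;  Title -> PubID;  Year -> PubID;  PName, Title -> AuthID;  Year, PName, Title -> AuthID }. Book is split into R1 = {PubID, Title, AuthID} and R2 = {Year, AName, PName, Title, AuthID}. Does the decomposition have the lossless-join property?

Yes

Common attributes: R1 ∩ R2 = {Title, AuthID}.
Closure of {Title, AuthID}: Title → PubID applies, adding PubID; PubID, Title → Year applies, adding Year; Year, Title → AName applies, adding AName. So (Title, AuthID)⁺ = {PubID, Year, AName, Title, AuthID}.
This closure contains every attribute of R1, so R1 ∩ R2 → R1. The join is lossless.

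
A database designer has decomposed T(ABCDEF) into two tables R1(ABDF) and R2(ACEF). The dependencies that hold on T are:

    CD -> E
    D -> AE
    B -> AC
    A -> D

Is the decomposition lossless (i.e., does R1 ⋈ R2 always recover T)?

Common attributes: R1 ∩ R2 = {AF}.
Closure of {AF}: A → D applies, adding D; D → AE applies, adding E. So (AF)⁺ = {ADEF}.
The closure contains neither all of R1 = {ABDF} nor all of R2 = {ACEF}, so the common attributes are not a superkey of either fragment. The join is lossy.

No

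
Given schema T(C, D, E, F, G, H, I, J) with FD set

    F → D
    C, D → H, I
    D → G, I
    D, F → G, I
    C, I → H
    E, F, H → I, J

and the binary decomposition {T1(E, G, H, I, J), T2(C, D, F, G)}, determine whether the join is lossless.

Common attributes: T1 ∩ T2 = {G}.
No dependency enlarges {G}, so (G)⁺ = {G}.
The closure contains neither all of T1 = {E, G, H, I, J} nor all of T2 = {C, D, F, G}, so the common attributes are not a superkey of either fragment. The join is lossy.

No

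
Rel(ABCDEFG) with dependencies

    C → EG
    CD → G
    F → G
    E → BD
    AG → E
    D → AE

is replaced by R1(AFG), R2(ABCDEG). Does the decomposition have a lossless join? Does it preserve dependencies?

Lossless test: (AG)⁺ = {ABDEG}, which is a superkey of neither fragment — lossy.
Dependency preservation: every FD's attributes lie within a single fragment, so each can be enforced locally — preserved.

lossy but dependency-preserving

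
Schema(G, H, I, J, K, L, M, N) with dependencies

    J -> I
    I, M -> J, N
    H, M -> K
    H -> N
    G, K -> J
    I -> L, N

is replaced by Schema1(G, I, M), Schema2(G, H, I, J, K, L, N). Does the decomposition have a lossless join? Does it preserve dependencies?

lossy and not dependency-preserving

Lossless test: (G, I)⁺ = {G, I, L, N}, which is a superkey of neither fragment — lossy.
Dependency preservation: the restricted closure of {I, M} across the fragments never reaches {J, N}, so I, M → J, N cannot be enforced without a join — not preserved.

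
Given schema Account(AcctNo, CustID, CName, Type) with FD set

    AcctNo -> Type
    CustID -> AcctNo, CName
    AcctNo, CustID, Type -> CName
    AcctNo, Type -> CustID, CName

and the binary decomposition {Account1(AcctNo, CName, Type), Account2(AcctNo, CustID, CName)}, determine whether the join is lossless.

Yes

Common attributes: Account1 ∩ Account2 = {AcctNo, CName}.
Closure of {AcctNo, CName}: AcctNo → Type applies, adding Type; AcctNo, Type → CustID, CName applies, adding CustID. So (AcctNo, CName)⁺ = {AcctNo, CustID, CName, Type}.
This closure contains every attribute of Account1, so Account1 ∩ Account2 → Account1. The join is lossless.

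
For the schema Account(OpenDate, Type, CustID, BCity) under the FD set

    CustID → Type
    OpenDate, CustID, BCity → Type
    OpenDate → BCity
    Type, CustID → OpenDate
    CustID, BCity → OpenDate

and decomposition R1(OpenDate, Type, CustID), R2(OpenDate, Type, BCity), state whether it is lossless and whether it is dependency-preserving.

Lossless test: (OpenDate, Type)⁺ = {OpenDate, Type, BCity}, which contains all of one fragment — lossless.
Dependency preservation: OpenDate, CustID, BCity → Type; CustID, BCity → OpenDate are not contained in any single fragment, but the restricted closure of each left-hand side across the fragments still reaches the right-hand side; the remaining FDs each lie inside some fragment. All dependencies are preserved.

lossless and dependency-preserving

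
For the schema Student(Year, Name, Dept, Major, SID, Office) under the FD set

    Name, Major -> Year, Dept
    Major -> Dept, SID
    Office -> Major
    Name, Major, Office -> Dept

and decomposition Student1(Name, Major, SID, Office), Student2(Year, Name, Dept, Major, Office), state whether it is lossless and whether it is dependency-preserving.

lossless and dependency-preserving

Lossless test: (Name, Major, Office)⁺ = {Year, Name, Dept, Major, SID, Office}, which contains all of one fragment — lossless.
Dependency preservation: Major → Dept, SID is not contained in any single fragment, but the restricted closure of its left-hand side across the fragments still reaches the right-hand side; the remaining FDs each lie inside some fragment. All dependencies are preserved.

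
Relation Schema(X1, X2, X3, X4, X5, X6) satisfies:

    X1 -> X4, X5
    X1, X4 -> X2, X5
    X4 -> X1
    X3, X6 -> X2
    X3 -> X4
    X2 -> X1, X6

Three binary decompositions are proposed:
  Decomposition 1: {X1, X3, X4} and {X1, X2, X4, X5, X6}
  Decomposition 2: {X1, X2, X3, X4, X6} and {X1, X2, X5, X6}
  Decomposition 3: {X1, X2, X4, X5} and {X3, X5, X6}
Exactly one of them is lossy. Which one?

Decomposition 3

Decomposition 1: common = {X1, X4}, closure = {X1, X2, X4, X5, X6} → lossless.
Decomposition 2: common = {X1, X2, X6}, closure = {X1, X2, X4, X5, X6} → lossless.
Decomposition 3: common = {X5}, closure = {X5} → lossy.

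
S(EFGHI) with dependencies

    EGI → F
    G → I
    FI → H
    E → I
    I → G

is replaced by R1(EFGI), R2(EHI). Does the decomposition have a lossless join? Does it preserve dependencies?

Lossless test: (EI)⁺ = {EFGHI}, which contains all of one fragment — lossless.
Dependency preservation: the restricted closure of {FI} across the fragments never reaches {H}, so FI → H cannot be enforced without a join — not preserved.

lossless but not dependency-preserving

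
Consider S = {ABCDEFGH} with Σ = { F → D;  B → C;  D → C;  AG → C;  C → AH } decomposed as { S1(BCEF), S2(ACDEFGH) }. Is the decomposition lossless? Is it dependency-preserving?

lossy but dependency-preserving

Lossless test: (CEF)⁺ = {ACDEFH}, which is a superkey of neither fragment — lossy.
Dependency preservation: every FD's attributes lie within a single fragment, so each can be enforced locally — preserved.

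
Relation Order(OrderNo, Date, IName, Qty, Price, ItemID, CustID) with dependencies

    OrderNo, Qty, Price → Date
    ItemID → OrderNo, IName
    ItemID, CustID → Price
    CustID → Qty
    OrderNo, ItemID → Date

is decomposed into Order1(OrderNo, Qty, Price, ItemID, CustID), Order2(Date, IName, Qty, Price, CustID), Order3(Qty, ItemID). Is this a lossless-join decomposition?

No

Chase test. Columns are OrderNo, Date, IName, Qty, Price, ItemID, CustID; row i has aⱼ where attribute j ∈ Orderi, else bᵢⱼ.
Initial tableau (one row per fragment):
  row 1: a1 b12 b13 a4 a5 a6 a7
  row 2: b21 a2 a3 a4 a5 b26 a7
  row 3: b31 b32 b33 a4 b35 a6 b37
Rows 1 and 3 agree on ItemID; apply ItemID→OrderNo, IName and equate their OrderNo, IName entries.
Rows 1 and 3 agree on OrderNo, ItemID; apply OrderNo, ItemID→Date and equate their Date entries.
No row becomes fully distinguished — the join is lossy.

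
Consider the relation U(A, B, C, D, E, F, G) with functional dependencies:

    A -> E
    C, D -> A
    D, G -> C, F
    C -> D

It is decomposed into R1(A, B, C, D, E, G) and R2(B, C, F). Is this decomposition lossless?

No

Common attributes: R1 ∩ R2 = {B, C}.
Closure of {B, C}: C → D applies, adding D; C, D → A applies, adding A; A → E applies, adding E. So (B, C)⁺ = {A, B, C, D, E}.
The closure contains neither all of R1 = {A, B, C, D, E, G} nor all of R2 = {B, C, F}, so the common attributes are not a superkey of either fragment. The join is lossy.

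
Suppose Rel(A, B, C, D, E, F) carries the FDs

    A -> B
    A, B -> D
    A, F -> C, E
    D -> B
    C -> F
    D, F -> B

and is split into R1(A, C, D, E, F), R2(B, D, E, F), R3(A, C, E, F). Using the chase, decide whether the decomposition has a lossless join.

Chase test. Columns are A, B, C, D, E, F; row i has aⱼ where attribute j ∈ Ri, else bᵢⱼ.
Initial tableau (one row per fragment):
  row 1: a1 b12 a3 a4 a5 a6
  row 2: b21 a2 b23 a4 a5 a6
  row 3: a1 b32 a3 b34 a5 a6
Rows 1 and 3 agree on A; apply A→B and equate their B entries.
Rows 1 and 3 agree on A, B; apply A, B→D and equate their D entries.
Rows 1 and 2 agree on D; apply D→B and equate their B entries.
Row 1 is now all distinguished symbols — the join is lossless.

Yes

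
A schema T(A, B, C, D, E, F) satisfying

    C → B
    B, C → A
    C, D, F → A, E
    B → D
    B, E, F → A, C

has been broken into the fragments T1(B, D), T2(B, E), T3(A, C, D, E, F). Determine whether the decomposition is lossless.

Chase test. Columns are A, B, C, D, E, F; row i has aⱼ where attribute j ∈ Ti, else bᵢⱼ.
Initial tableau (one row per fragment):
  row 1: b11 a2 b13 a4 b15 b16
  row 2: b21 a2 b23 b24 a5 b26
  row 3: a1 b32 a3 a4 a5 a6
Rows 1 and 2 agree on B; apply B→D and equate their D entries.
No row becomes fully distinguished — the join is lossy.

No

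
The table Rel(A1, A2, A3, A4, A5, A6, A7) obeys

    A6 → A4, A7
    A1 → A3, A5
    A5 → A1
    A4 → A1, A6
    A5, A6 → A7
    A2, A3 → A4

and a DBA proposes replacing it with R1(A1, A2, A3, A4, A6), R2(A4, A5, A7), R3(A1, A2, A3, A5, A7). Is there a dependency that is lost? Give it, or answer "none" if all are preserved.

A6 → A4, A7: restricted closure across fragments reaches A4, A7.
A1 → A3, A5 lies within R3.
A5 → A1 lies within R3.
A4 → A1, A6 lies within R1.
A5, A6 → A7: restricted closure across fragments reaches A7.
A2, A3 → A4 lies within R1.
Every dependency is enforceable on the fragments, so the decomposition is dependency-preserving.

none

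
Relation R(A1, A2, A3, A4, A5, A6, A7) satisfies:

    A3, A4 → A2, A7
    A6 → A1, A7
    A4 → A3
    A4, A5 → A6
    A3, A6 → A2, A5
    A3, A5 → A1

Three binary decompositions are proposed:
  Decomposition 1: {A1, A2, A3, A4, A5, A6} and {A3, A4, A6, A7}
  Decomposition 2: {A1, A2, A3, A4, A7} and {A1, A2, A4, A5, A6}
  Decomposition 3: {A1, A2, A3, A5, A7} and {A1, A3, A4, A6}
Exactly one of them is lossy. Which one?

Decomposition 1: common = {A3, A4, A6}, closure = {A1, A2, A3, A4, A5, A6, A7} → lossless.
Decomposition 2: common = {A1, A2, A4}, closure = {A1, A2, A3, A4, A7} → lossless.
Decomposition 3: common = {A1, A3}, closure = {A1, A3} → lossy.

Decomposition 3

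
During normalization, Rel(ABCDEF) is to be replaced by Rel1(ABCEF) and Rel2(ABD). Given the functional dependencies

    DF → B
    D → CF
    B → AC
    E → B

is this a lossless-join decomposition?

Common attributes: Rel1 ∩ Rel2 = {AB}.
Closure of {AB}: B → AC applies, adding C. So (AB)⁺ = {ABC}.
The closure contains neither all of Rel1 = {ABCEF} nor all of Rel2 = {ABD}, so the common attributes are not a superkey of either fragment. The join is lossy.

No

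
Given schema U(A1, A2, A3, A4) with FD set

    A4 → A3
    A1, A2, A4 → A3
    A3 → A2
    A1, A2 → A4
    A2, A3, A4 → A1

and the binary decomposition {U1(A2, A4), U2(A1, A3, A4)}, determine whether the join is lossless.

Yes

Common attributes: U1 ∩ U2 = {A4}.
Closure of {A4}: A4 → A3 applies, adding A3; A3 → A2 applies, adding A2; A2, A3, A4 → A1 applies, adding A1. So (A4)⁺ = {A1, A2, A3, A4}.
This closure contains every attribute of U1, so U1 ∩ U2 → U1. The join is lossless.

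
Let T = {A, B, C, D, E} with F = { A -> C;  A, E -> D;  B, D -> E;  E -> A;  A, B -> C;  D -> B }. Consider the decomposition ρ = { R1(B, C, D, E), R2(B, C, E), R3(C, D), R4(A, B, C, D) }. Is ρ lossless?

Yes

Chase test. Columns are A, B, C, D, E; row i has aⱼ where attribute j ∈ Ri, else bᵢⱼ.
Initial tableau (one row per fragment):
  row 1: b11 a2 a3 a4 a5
  row 2: b21 a2 a3 b24 a5
  row 3: b31 b32 a3 a4 b35
  row 4: a1 a2 a3 a4 b45
Rows 1 and 4 agree on B, D; apply B, D→E and equate their E entries.
Rows 1 and 2 agree on E; apply E→A and equate their A entries.
Rows 1 and 4 agree on E; apply E→A and equate their A entries.
Rows 1 and 3 agree on D; apply D→B and equate their B entries.
Rows 1 and 2 agree on A, E; apply A, E→D and equate their D entries.
Rows 1 and 3 agree on B, D; apply B, D→E and equate their E entries.
Rows 1 and 3 agree on E; apply E→A and equate their A entries.
Row 1 is now all distinguished symbols — the join is lossless.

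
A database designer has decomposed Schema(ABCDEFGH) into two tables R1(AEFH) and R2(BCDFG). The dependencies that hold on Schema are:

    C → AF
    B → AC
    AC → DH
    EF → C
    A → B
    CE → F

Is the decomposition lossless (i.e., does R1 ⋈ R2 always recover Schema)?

No

Common attributes: R1 ∩ R2 = {F}.
No dependency enlarges {F}, so (F)⁺ = {F}.
The closure contains neither all of R1 = {AEFH} nor all of R2 = {BCDFG}, so the common attributes are not a superkey of either fragment. The join is lossy.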